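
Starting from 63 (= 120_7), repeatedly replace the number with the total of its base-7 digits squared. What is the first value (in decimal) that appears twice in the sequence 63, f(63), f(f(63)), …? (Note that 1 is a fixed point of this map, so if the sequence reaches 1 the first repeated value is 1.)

63 = (1,2,0)_7 → 1² + 2² + 0² = 1 + 4 + 0 = 5
5 = (5)_7 → 5² = 25
25 = (3,4)_7 → 3² + 4² = 9 + 16 = 25  — 25 already appeared earlier.

25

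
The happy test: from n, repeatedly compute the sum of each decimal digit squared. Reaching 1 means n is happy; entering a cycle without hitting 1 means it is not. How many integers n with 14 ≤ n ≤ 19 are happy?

1

14: 14 → 17 → 50 → 25 → 29 → 85 → 89 → 145 → 42 → 20 → 4 → 16 → 37 → 58 → 89  — not happy
15: 15 → 26 → 40 → 16 → 37 → 58 → 89 → 145 → 42 → 20 → 4 → 16  — not happy
16: 16 → 37 → 58 → 89 → 145 → 42 → 20 → 4 → 16  — not happy
17: 17 → 50 → 25 → 29 → 85 → 89 → 145 → 42 → 20 → 4 → 16 → 37 → 58 → 89  — not happy
18: 18 → 65 → 61 → 37 → 58 → 89 → 145 → 42 → 20 → 4 → 16 → 37  — not happy
19: 19 → 82 → 68 → 100 → 1  — happy
happy: 19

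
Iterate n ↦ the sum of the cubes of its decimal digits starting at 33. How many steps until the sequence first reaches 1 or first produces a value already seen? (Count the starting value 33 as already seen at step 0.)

33 → 3³ + 3³ = 54
54 → 5³ + 4³ = 189
189 → 1³ + 8³ + 9³ = 1242
1242 → 1³ + 2³ + 4³ + 2³ = 81
81 → 8³ + 1³ = 513
513 → 5³ + 1³ + 3³ = 153
153 → 1³ + 5³ + 3³ = 153  — 153 repeats.
That took 7 steps.

7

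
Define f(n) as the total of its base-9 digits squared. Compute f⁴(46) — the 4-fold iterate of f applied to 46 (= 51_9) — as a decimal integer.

46 = (5,1)_9 → 5² + 1² = 25 + 1 = 26
26 = (2,8)_9 → 2² + 8² = 4 + 64 = 68
68 = (7,5)_9 → 7² + 5² = 49 + 25 = 74
74 = (8,2)_9 → 8² + 2² = 64 + 4 = 68

68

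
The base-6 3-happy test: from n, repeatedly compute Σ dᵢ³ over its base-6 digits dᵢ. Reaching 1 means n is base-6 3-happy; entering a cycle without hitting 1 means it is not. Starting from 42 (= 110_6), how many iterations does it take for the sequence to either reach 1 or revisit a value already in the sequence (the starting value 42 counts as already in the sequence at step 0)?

42 = (1,1,0)_6 → 1³ + 1³ + 0³ = 1 + 1 + 0 = 2
2 = (2)_6 → 2³ = 8
8 = (1,2)_6 → 1³ + 2³ = 1 + 8 = 9
9 = (1,3)_6 → 1³ + 3³ = 1 + 27 = 28
28 = (4,4)_6 → 4³ + 4³ = 64 + 64 = 128
128 = (3,3,2)_6 → 3³ + 3³ + 2³ = 27 + 27 + 8 = 62
62 = (1,4,2)_6 → 1³ + 4³ + 2³ = 1 + 64 + 8 = 73
73 = (2,0,1)_6 → 2³ + 0³ + 1³ = 8 + 0 + 1 = 9  — 9 repeats.
That took 8 steps.

8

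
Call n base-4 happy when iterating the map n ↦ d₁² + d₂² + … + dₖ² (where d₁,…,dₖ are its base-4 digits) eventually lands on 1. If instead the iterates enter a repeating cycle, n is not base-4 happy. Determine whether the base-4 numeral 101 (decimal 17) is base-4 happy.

base-4 happy

17 = (1,0,1)_4 → 2
2 = (2)_4 → 4
4 = (1,0)_4 → 1  — reached 1.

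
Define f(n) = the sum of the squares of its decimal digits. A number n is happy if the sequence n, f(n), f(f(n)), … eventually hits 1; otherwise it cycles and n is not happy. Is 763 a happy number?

763 → 94
94 → 97
97 → 130
130 → 10
10 → 1  — reached 1.

happy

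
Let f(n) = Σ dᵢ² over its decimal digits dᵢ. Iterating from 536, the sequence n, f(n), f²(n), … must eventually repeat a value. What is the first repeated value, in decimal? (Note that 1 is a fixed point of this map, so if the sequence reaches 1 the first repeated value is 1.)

536 → 70
70 → 49
49 → 97
97 → 130
130 → 10
10 → 1  — reached the fixed point 1.
1 → 1, so 1 is the first repeated value.

1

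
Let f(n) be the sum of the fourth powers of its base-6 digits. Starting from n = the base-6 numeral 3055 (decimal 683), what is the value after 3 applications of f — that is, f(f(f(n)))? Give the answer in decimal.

683 = (3,0,5,5)_6 → 3⁴ + 0⁴ + 5⁴ + 5⁴ = 81 + 0 + 625 + 625 = 1331
1331 = (1,0,0,5,5)_6 → 1⁴ + 0⁴ + 0⁴ + 5⁴ + 5⁴ = 1 + 0 + 0 + 625 + 625 = 1251
1251 = (5,4,4,3)_6 → 5⁴ + 4⁴ + 4⁴ + 3⁴ = 625 + 256 + 256 + 81 = 1218

1218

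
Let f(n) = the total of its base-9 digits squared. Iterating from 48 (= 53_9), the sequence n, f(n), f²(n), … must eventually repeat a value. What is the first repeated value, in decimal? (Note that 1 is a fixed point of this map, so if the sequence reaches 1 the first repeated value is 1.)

74

48 = (5,3)_9 → 5² + 3² = 25 + 9 = 34
34 = (3,7)_9 → 3² + 7² = 9 + 49 = 58
58 = (6,4)_9 → 6² + 4² = 36 + 16 = 52
52 = (5,7)_9 → 5² + 7² = 25 + 49 = 74
74 = (8,2)_9 → 8² + 2² = 64 + 4 = 68
68 = (7,5)_9 → 7² + 5² = 49 + 25 = 74  — 74 already appeared earlier.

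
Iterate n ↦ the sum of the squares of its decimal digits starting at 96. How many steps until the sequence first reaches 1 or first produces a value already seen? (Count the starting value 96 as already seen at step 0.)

13

96 → 9² + 6² = 117
117 → 1² + 1² + 7² = 51
51 → 5² + 1² = 26
26 → 2² + 6² = 40
40 → 4² + 0² = 16
16 → 1² + 6² = 37
37 → 3² + 7² = 58
58 → 5² + 8² = 89
89 → 8² + 9² = 145
145 → 1² + 4² + 5² = 42
42 → 4² + 2² = 20
20 → 2² + 0² = 4
4 → 4² = 16  — 16 repeats.
That took 13 steps.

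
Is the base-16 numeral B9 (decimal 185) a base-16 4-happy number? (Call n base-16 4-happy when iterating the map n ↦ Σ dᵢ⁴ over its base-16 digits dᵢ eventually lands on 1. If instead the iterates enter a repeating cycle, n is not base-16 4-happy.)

185 = (11,9)_16 → 11⁴ + 9⁴ = 14641 + 6561 = 21202
21202 = (5,2,13,2)_16 → 5⁴ + 2⁴ + 13⁴ + 2⁴ = 625 + 16 + 28561 + 16 = 29218
29218 = (7,2,2,2)_16 → 7⁴ + 2⁴ + 2⁴ + 2⁴ = 2401 + 16 + 16 + 16 = 2449
2449 = (9,9,1)_16 → 9⁴ + 9⁴ + 1⁴ = 6561 + 6561 + 1 = 13123
13123 = (3,3,4,3)_16 → 3⁴ + 3⁴ + 4⁴ + 3⁴ = 81 + 81 + 256 + 81 = 499
499 = (1,15,3)_16 → 1⁴ + 15⁴ + 3⁴ = 1 + 50625 + 81 = 50707
50707 = (12,6,1,3)_16 → 12⁴ + 6⁴ + 1⁴ + 3⁴ = 20736 + 1296 + 1 + 81 = 22114
22114 = (5,6,6,2)_16 → 5⁴ + 6⁴ + 6⁴ + 2⁴ = 625 + 1296 + 1296 + 16 = 3233
3233 = (12,10,1)_16 → 12⁴ + 10⁴ + 1⁴ = 20736 + 10000 + 1 = 30737
30737 = (7,8,1,1)_16 → 7⁴ + 8⁴ + 1⁴ + 1⁴ = 2401 + 4096 + 1 + 1 = 6499
6499 = (1,9,6,3)_16 → 1⁴ + 9⁴ + 6⁴ + 3⁴ = 1 + 6561 + 1296 + 81 = 7939
7939 = (1,15,0,3)_16 → 1⁴ + 15⁴ + 0⁴ + 3⁴ = 1 + 50625 + 0 + 81 = 50707  — 50707 already seen; the sequence cycles without reaching 1.

not base-16 4-happy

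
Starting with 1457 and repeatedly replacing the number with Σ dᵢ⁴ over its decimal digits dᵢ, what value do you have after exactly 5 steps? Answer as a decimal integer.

1457 → 1⁴ + 4⁴ + 5⁴ + 7⁴ = 1 + 256 + 625 + 2401 = 3283
3283 → 3⁴ + 2⁴ + 8⁴ + 3⁴ = 81 + 16 + 4096 + 81 = 4274
4274 → 4⁴ + 2⁴ + 7⁴ + 4⁴ = 256 + 16 + 2401 + 256 = 2929
2929 → 2⁴ + 9⁴ + 2⁴ + 9⁴ = 16 + 6561 + 16 + 6561 = 13154
13154 → 1⁴ + 3⁴ + 1⁴ + 5⁴ + 4⁴ = 1 + 81 + 1 + 625 + 256 = 964

964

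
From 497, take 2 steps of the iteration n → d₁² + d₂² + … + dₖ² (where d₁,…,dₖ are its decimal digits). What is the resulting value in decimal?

497 → 4² + 9² + 7² = 16 + 81 + 49 = 146
146 → 1² + 4² + 6² = 1 + 16 + 36 = 53

53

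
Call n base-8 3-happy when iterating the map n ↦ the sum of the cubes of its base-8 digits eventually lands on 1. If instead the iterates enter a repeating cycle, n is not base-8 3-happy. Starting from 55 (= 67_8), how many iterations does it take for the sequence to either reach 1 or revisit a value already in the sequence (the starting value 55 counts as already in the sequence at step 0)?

6

55 = (6,7)_8 → 6³ + 7³ = 559
559 = (1,0,5,7)_8 → 1³ + 0³ + 5³ + 7³ = 469
469 = (7,2,5)_8 → 7³ + 2³ + 5³ = 476
476 = (7,3,4)_8 → 7³ + 3³ + 4³ = 434
434 = (6,6,2)_8 → 6³ + 6³ + 2³ = 440
440 = (6,7,0)_8 → 6³ + 7³ + 0³ = 559  — 559 repeats.
That took 6 steps.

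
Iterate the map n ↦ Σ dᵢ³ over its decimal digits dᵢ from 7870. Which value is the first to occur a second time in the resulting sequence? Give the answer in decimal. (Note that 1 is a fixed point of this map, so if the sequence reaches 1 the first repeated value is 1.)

1

7870 → 7³ + 8³ + 7³ + 0³ = 1198
1198 → 1³ + 1³ + 9³ + 8³ = 1243
1243 → 1³ + 2³ + 4³ + 3³ = 100
100 → 1³ + 0³ + 0³ = 1  — reached the fixed point 1.
1 → 1, so 1 is the first repeated value.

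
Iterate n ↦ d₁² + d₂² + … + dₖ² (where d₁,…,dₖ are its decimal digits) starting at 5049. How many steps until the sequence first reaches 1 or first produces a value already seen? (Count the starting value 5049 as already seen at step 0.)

14

5049 → 5² + 0² + 4² + 9² = 122
122 → 1² + 2² + 2² = 9
9 → 9² = 81
81 → 8² + 1² = 65
65 → 6² + 5² = 61
61 → 6² + 1² = 37
37 → 3² + 7² = 58
58 → 5² + 8² = 89
89 → 8² + 9² = 145
145 → 1² + 4² + 5² = 42
42 → 4² + 2² = 20
20 → 2² + 0² = 4
4 → 4² = 16
16 → 1² + 6² = 37  — 37 repeats.
That took 14 steps.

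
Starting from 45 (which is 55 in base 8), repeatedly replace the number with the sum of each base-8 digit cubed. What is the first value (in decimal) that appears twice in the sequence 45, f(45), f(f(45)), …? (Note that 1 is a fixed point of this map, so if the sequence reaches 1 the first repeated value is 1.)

476

45 = (5,5)_8 → 5³ + 5³ = 125 + 125 = 250
250 = (3,7,2)_8 → 3³ + 7³ + 2³ = 27 + 343 + 8 = 378
378 = (5,7,2)_8 → 5³ + 7³ + 2³ = 125 + 343 + 8 = 476
476 = (7,3,4)_8 → 7³ + 3³ + 4³ = 343 + 27 + 64 = 434
434 = (6,6,2)_8 → 6³ + 6³ + 2³ = 216 + 216 + 8 = 440
440 = (6,7,0)_8 → 6³ + 7³ + 0³ = 216 + 343 + 0 = 559
559 = (1,0,5,7)_8 → 1³ + 0³ + 5³ + 7³ = 1 + 0 + 125 + 343 = 469
469 = (7,2,5)_8 → 7³ + 2³ + 5³ = 343 + 8 + 125 = 476  — 476 already appeared earlier.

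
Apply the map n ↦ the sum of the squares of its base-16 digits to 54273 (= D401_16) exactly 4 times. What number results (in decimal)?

54273 = (13,4,0,1)_16 → 13² + 4² + 0² + 1² = 186
186 = (11,10)_16 → 11² + 10² = 221
221 = (13,13)_16 → 13² + 13² = 338
338 = (1,5,2)_16 → 1² + 5² + 2² = 30

30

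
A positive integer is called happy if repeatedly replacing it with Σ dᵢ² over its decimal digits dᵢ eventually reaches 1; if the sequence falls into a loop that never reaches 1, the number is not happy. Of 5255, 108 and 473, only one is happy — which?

5255

5255: 5255 → 79 → 130 → 10 → 1  — reaches 1 (happy)
108: 108 → 65 → 61 → 37 → 58 → 89 → 145 → 42 → 20 → 4 → 16 → 37  — repeats 37 (not happy)
473: 473 → 74 → 65 → 61 → 37 → 58 → 89 → 145 → 42 → 20 → 4 → 16 → 37  — repeats 37 (not happy)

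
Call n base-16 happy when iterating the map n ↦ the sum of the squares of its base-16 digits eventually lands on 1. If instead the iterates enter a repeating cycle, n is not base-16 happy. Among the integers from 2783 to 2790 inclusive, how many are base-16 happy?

2783: 2783 → 494 → 393 → 146 → 85 → 50 → 13 → 169 → 181 → 146  (repeats 146)
2784: 2784 → 296 → 69 → 41 → 85 → 50 → 13 → 169 → 181 → 146 → 85  (repeats 85)
2785: 2785 → 297 → 86 → 61 → 178 → 125 → 218 → 269 → 170 → 200 → 208 → 169 → 181 → 146 → 85 → 50 → 13 → 169  (repeats 169)
2786: 2786 → 300 → 149 → 106 → 136 → 128 → 64 → 16 → 1  (reaches 1)
2787: 2787 → 305 → 11 → 121 → 130 → 68 → 32 → 4 → 16 → 1  (reaches 1)
2788: 2788 → 312 → 74 → 116 → 65 → 17 → 2 → 4 → 16 → 1  (reaches 1)
2789: 2789 → 321 → 18 → 5 → 25 → 82 → 29 → 170 → 200 → 208 → 169 → 181 → 146 → 85 → 50 → 13 → 169  (repeats 169)
2790: 2790 → 332 → 161 → 101 → 61 → 178 → 125 → 218 → 269 → 170 → 200 → 208 → 169 → 181 → 146 → 85 → 50 → 13 → 169  (repeats 169)
base-16 happy: 2786, 2787, 2788

3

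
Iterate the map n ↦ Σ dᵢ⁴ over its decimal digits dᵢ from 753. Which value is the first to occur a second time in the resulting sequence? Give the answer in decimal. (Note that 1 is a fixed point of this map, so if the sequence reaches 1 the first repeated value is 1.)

753 → 7⁴ + 5⁴ + 3⁴ = 2401 + 625 + 81 = 3107
3107 → 3⁴ + 1⁴ + 0⁴ + 7⁴ = 81 + 1 + 0 + 2401 = 2483
2483 → 2⁴ + 4⁴ + 8⁴ + 3⁴ = 16 + 256 + 4096 + 81 = 4449
4449 → 4⁴ + 4⁴ + 4⁴ + 9⁴ = 256 + 256 + 256 + 6561 = 7329
7329 → 7⁴ + 3⁴ + 2⁴ + 9⁴ = 2401 + 81 + 16 + 6561 = 9059
9059 → 9⁴ + 0⁴ + 5⁴ + 9⁴ = 6561 + 0 + 625 + 6561 = 13747
13747 → 1⁴ + 3⁴ + 7⁴ + 4⁴ + 7⁴ = 1 + 81 + 2401 + 256 + 2401 = 5140
5140 → 5⁴ + 1⁴ + 4⁴ + 0⁴ = 625 + 1 + 256 + 0 = 882
882 → 8⁴ + 8⁴ + 2⁴ = 4096 + 4096 + 16 = 8208
8208 → 8⁴ + 2⁴ + 0⁴ + 8⁴ = 4096 + 16 + 0 + 4096 = 8208  — 8208 already appeared earlier.

8208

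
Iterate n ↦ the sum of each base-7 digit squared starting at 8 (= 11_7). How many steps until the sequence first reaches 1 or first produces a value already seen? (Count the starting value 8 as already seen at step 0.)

8 = (1,1)_7 → 2
2 = (2)_7 → 4
4 = (4)_7 → 16
16 = (2,2)_7 → 8  — 8 repeats.
That took 4 steps.

4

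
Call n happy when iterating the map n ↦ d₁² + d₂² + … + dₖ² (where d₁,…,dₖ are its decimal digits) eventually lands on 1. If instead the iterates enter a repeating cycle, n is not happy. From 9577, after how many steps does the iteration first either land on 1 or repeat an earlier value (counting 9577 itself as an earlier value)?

9577 → 9² + 5² + 7² + 7² = 81 + 25 + 49 + 49 = 204
204 → 2² + 0² + 4² = 4 + 0 + 16 = 20
20 → 2² + 0² = 4 + 0 = 4
4 → 4² = 16
16 → 1² + 6² = 1 + 36 = 37
37 → 3² + 7² = 9 + 49 = 58
58 → 5² + 8² = 25 + 64 = 89
89 → 8² + 9² = 64 + 81 = 145
145 → 1² + 4² + 5² = 1 + 16 + 25 = 42
42 → 4² + 2² = 16 + 4 = 20  — 20 repeats.
That took 10 steps.

10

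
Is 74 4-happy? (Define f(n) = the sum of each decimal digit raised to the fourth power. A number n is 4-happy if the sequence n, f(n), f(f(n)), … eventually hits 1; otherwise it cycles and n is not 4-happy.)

not 4-happy

74 → 7⁴ + 4⁴ = 2401 + 256 = 2657
2657 → 2⁴ + 6⁴ + 5⁴ + 7⁴ = 16 + 1296 + 625 + 2401 = 4338
4338 → 4⁴ + 3⁴ + 3⁴ + 8⁴ = 256 + 81 + 81 + 4096 = 4514
4514 → 4⁴ + 5⁴ + 1⁴ + 4⁴ = 256 + 625 + 1 + 256 = 1138
1138 → 1⁴ + 1⁴ + 3⁴ + 8⁴ = 1 + 1 + 81 + 4096 = 4179
4179 → 4⁴ + 1⁴ + 7⁴ + 9⁴ = 256 + 1 + 2401 + 6561 = 9219
9219 → 9⁴ + 2⁴ + 1⁴ + 9⁴ = 6561 + 16 + 1 + 6561 = 13139
13139 → 1⁴ + 3⁴ + 1⁴ + 3⁴ + 9⁴ = 1 + 81 + 1 + 81 + 6561 = 6725
6725 → 6⁴ + 7⁴ + 2⁴ + 5⁴ = 1296 + 2401 + 16 + 625 = 4338  — 4338 already seen; the sequence cycles without reaching 1.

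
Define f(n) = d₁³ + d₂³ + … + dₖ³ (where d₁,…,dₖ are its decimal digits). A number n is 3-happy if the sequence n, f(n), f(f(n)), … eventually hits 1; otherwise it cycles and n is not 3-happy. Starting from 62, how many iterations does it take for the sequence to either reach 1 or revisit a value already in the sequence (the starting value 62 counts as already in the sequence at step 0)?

62 → 224
224 → 80
80 → 512
512 → 134
134 → 92
92 → 737
737 → 713
713 → 371
371 → 371  — 371 repeats.
That took 9 steps.

9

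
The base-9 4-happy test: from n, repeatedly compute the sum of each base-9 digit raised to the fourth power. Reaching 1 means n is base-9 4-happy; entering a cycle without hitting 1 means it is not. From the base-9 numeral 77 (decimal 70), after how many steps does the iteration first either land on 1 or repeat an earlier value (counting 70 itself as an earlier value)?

14

70 = (7,7)_9 → 7⁴ + 7⁴ = 2401 + 2401 = 4802
4802 = (6,5,2,5)_9 → 6⁴ + 5⁴ + 2⁴ + 5⁴ = 1296 + 625 + 16 + 625 = 2562
2562 = (3,4,5,6)_9 → 3⁴ + 4⁴ + 5⁴ + 6⁴ = 81 + 256 + 625 + 1296 = 2258
2258 = (3,0,7,8)_9 → 3⁴ + 0⁴ + 7⁴ + 8⁴ = 81 + 0 + 2401 + 4096 = 6578
6578 = (1,0,0,1,8)_9 → 1⁴ + 0⁴ + 0⁴ + 1⁴ + 8⁴ = 1 + 0 + 0 + 1 + 4096 = 4098
4098 = (5,5,5,3)_9 → 5⁴ + 5⁴ + 5⁴ + 3⁴ = 625 + 625 + 625 + 81 = 1956
1956 = (2,6,1,3)_9 → 2⁴ + 6⁴ + 1⁴ + 3⁴ = 16 + 1296 + 1 + 81 = 1394
1394 = (1,8,1,8)_9 → 1⁴ + 8⁴ + 1⁴ + 8⁴ = 1 + 4096 + 1 + 4096 = 8194
8194 = (1,2,2,1,4)_9 → 1⁴ + 2⁴ + 2⁴ + 1⁴ + 4⁴ = 1 + 16 + 16 + 1 + 256 = 290
290 = (3,5,2)_9 → 3⁴ + 5⁴ + 2⁴ = 81 + 625 + 16 = 722
722 = (8,8,2)_9 → 8⁴ + 8⁴ + 2⁴ = 4096 + 4096 + 16 = 8208
8208 = (1,2,2,3,0)_9 → 1⁴ + 2⁴ + 2⁴ + 3⁴ + 0⁴ = 1 + 16 + 16 + 81 + 0 = 114
114 = (1,3,6)_9 → 1⁴ + 3⁴ + 6⁴ = 1 + 81 + 1296 = 1378
1378 = (1,8,0,1)_9 → 1⁴ + 8⁴ + 0⁴ + 1⁴ = 1 + 4096 + 0 + 1 = 4098  — 4098 repeats.
That took 14 steps.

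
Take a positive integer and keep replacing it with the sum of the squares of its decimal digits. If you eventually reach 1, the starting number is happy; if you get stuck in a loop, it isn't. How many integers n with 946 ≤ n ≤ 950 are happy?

946: 946 → 133 → 19 → 82 → 68 → 100 → 1  — happy
947: 947 → 146 → 53 → 34 → 25 → 29 → 85 → 89 → 145 → 42 → 20 → 4 → 16 → 37 → 58 → 89  — not happy
948: 948 → 161 → 38 → 73 → 58 → 89 → 145 → 42 → 20 → 4 → 16 → 37 → 58  — not happy
949: 949 → 178 → 114 → 18 → 65 → 61 → 37 → 58 → 89 → 145 → 42 → 20 → 4 → 16 → 37  — not happy
950: 950 → 106 → 37 → 58 → 89 → 145 → 42 → 20 → 4 → 16 → 37  — not happy
happy: 946

1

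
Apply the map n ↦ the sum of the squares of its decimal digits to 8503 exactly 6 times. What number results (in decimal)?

8503 → 8² + 5² + 0² + 3² = 64 + 25 + 0 + 9 = 98
98 → 9² + 8² = 81 + 64 = 145
145 → 1² + 4² + 5² = 1 + 16 + 25 = 42
42 → 4² + 2² = 16 + 4 = 20
20 → 2² + 0² = 4 + 0 = 4
4 → 4² = 16

16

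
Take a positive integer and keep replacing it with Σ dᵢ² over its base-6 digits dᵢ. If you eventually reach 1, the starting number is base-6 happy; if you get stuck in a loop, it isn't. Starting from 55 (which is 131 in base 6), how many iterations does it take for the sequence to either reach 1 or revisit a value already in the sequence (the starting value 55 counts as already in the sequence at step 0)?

10

55 = (1,3,1)_6 → 1² + 3² + 1² = 11
11 = (1,5)_6 → 1² + 5² = 26
26 = (4,2)_6 → 4² + 2² = 20
20 = (3,2)_6 → 3² + 2² = 13
13 = (2,1)_6 → 2² + 1² = 5
5 = (5)_6 → 5² = 25
25 = (4,1)_6 → 4² + 1² = 17
17 = (2,5)_6 → 2² + 5² = 29
29 = (4,5)_6 → 4² + 5² = 41
41 = (1,0,5)_6 → 1² + 0² + 5² = 26  — 26 repeats.
That took 10 steps.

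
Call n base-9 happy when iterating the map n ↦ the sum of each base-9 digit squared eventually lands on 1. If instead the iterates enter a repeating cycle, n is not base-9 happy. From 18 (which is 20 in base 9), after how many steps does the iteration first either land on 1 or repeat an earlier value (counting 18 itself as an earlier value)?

18 = (2,0)_9 → 2² + 0² = 4
4 = (4)_9 → 4² = 16
16 = (1,7)_9 → 1² + 7² = 50
50 = (5,5)_9 → 5² + 5² = 50  — 50 repeats.
That took 4 steps.

4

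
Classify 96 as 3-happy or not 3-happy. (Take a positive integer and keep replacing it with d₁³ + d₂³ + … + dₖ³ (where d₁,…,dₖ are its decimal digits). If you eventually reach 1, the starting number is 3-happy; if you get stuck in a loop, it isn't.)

96 → 9³ + 6³ = 729 + 216 = 945
945 → 9³ + 4³ + 5³ = 729 + 64 + 125 = 918
918 → 9³ + 1³ + 8³ = 729 + 1 + 512 = 1242
1242 → 1³ + 2³ + 4³ + 2³ = 1 + 8 + 64 + 8 = 81
81 → 8³ + 1³ = 512 + 1 = 513
513 → 5³ + 1³ + 3³ = 125 + 1 + 27 = 153
153 → 1³ + 5³ + 3³ = 1 + 125 + 27 = 153  — 153 already seen; the sequence cycles without reaching 1.

not 3-happy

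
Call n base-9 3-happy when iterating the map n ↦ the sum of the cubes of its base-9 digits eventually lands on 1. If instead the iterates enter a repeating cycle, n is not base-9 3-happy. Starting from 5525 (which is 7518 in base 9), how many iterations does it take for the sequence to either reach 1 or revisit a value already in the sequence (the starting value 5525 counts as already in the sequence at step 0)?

8

5525 = (7,5,1,8)_9 → 981
981 = (1,3,1,0)_9 → 29
29 = (3,2)_9 → 35
35 = (3,8)_9 → 539
539 = (6,5,8)_9 → 853
853 = (1,1,4,7)_9 → 409
409 = (5,0,4)_9 → 189
189 = (2,3,0)_9 → 35  — 35 repeats.
That took 8 steps.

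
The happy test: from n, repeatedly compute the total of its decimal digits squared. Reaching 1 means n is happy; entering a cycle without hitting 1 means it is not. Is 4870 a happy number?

happy

4870 → 4² + 8² + 7² + 0² = 129
129 → 1² + 2² + 9² = 86
86 → 8² + 6² = 100
100 → 1² + 0² + 0² = 1  — reached 1.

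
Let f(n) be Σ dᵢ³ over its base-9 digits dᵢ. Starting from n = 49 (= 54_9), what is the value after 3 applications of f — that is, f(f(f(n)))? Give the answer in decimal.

49 = (5,4)_9 → 5³ + 4³ = 189
189 = (2,3,0)_9 → 2³ + 3³ + 0³ = 35
35 = (3,8)_9 → 3³ + 8³ = 539

539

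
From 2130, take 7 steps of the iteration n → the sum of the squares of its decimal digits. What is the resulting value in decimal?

89

2130 → 2² + 1² + 3² + 0² = 14
14 → 1² + 4² = 17
17 → 1² + 7² = 50
50 → 5² + 0² = 25
25 → 2² + 5² = 29
29 → 2² + 9² = 85
85 → 8² + 5² = 89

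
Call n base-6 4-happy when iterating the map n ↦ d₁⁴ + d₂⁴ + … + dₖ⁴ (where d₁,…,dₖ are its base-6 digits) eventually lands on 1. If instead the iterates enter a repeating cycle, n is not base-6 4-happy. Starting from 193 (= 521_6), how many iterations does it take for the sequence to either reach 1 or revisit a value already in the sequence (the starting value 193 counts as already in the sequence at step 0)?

193 = (5,2,1)_6 → 642
642 = (2,5,5,0)_6 → 1266
1266 = (5,5,1,0)_6 → 1251
1251 = (5,4,4,3)_6 → 1218
1218 = (5,3,5,0)_6 → 1331
1331 = (1,0,0,5,5)_6 → 1251  — 1251 repeats.
That took 6 steps.

6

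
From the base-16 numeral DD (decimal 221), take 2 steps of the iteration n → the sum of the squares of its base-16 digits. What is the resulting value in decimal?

30

221 = (13,13)_16 → 13² + 13² = 338
338 = (1,5,2)_16 → 1² + 5² + 2² = 30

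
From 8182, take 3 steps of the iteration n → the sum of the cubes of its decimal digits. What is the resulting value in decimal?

8182 → 8³ + 1³ + 8³ + 2³ = 512 + 1 + 512 + 8 = 1033
1033 → 1³ + 0³ + 3³ + 3³ = 1 + 0 + 27 + 27 = 55
55 → 5³ + 5³ = 125 + 125 = 250

250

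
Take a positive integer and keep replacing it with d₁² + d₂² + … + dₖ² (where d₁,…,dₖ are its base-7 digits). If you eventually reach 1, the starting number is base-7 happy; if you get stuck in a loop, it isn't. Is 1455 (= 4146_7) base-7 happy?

not base-7 happy

1455 = (4,1,4,6)_7 → 4² + 1² + 4² + 6² = 69
69 = (1,2,6)_7 → 1² + 2² + 6² = 41
41 = (5,6)_7 → 5² + 6² = 61
61 = (1,1,5)_7 → 1² + 1² + 5² = 27
27 = (3,6)_7 → 3² + 6² = 45
45 = (6,3)_7 → 6² + 3² = 45  — 45 already seen; the sequence cycles without reaching 1.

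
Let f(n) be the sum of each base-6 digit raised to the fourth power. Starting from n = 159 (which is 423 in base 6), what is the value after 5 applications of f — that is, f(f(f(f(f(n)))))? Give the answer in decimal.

159 = (4,2,3)_6 → 4⁴ + 2⁴ + 3⁴ = 353
353 = (1,3,4,5)_6 → 1⁴ + 3⁴ + 4⁴ + 5⁴ = 963
963 = (4,2,4,3)_6 → 4⁴ + 2⁴ + 4⁴ + 3⁴ = 609
609 = (2,4,5,3)_6 → 2⁴ + 4⁴ + 5⁴ + 3⁴ = 978
978 = (4,3,1,0)_6 → 4⁴ + 3⁴ + 1⁴ + 0⁴ = 338

338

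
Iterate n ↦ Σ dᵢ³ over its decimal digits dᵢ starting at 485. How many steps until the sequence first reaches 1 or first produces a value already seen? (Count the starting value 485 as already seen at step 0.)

10

485 → 4³ + 8³ + 5³ = 701
701 → 7³ + 0³ + 1³ = 344
344 → 3³ + 4³ + 4³ = 155
155 → 1³ + 5³ + 5³ = 251
251 → 2³ + 5³ + 1³ = 134
134 → 1³ + 3³ + 4³ = 92
92 → 9³ + 2³ = 737
737 → 7³ + 3³ + 7³ = 713
713 → 7³ + 1³ + 3³ = 371
371 → 3³ + 7³ + 1³ = 371  — 371 repeats.
That took 10 steps.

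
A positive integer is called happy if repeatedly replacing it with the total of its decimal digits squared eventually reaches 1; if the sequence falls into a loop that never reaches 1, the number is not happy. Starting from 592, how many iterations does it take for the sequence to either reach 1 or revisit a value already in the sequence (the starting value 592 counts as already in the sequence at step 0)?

592 → 5² + 9² + 2² = 110
110 → 1² + 1² + 0² = 2
2 → 2² = 4
4 → 4² = 16
16 → 1² + 6² = 37
37 → 3² + 7² = 58
58 → 5² + 8² = 89
89 → 8² + 9² = 145
145 → 1² + 4² + 5² = 42
42 → 4² + 2² = 20
20 → 2² + 0² = 4  — 4 repeats.
That took 11 steps.

11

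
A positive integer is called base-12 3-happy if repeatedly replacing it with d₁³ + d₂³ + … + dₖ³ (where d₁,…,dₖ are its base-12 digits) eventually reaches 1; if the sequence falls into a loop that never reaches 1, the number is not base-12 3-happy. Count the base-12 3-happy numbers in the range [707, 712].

5

707: 707 → 2395 → 751 → 476 → 566 → 1366 → 1854 → 1217 → 762 → 368 → 736 → 190 → 1028 → 856 → 1520 → 1728 → 1  (reaches 1)
708: 708 → 1395 → 1268 → 1753 → 10 → 1000 → 1611 → 1366 → 1854 → 1217 → 762 → 368 → 736 → 190 → 1028 → 856 → 1520 → 1728 → 1  (reaches 1)
709: 709 → 1396 → 1305 → 1458 → 1217 → 762 → 368 → 736 → 190 → 1028 → 856 → 1520 → 1728 → 1  (reaches 1)
710: 710 → 1403 → 2572 → 1190 → 547 → 1099 → 1029 → 1073 → 593 → 190 → 1028 → 856 → 1520 → 1728 → 1  (reaches 1)
711: 711 → 1422 → 1945 → 219 → 244 → 577 → 65 → 250 → 1513 → 1217 → 762 → 368 → 736 → 190 → 1028 → 856 → 1520 → 1728 → 1  (reaches 1)
712: 712 → 1459 → 1344 → 793 → 342 → 288 → 8 → 512 → 755 → 1464 → 1008 → 343 → 415 → 1351 → 1136 → 1855 → 1344  (repeats 1344)
base-12 3-happy: 707, 708, 709, 710, 711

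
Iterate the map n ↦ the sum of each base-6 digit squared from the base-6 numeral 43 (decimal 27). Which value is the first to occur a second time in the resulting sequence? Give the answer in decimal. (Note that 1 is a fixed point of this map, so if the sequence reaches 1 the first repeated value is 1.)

25

27 = (4,3)_6 → 25
25 = (4,1)_6 → 17
17 = (2,5)_6 → 29
29 = (4,5)_6 → 41
41 = (1,0,5)_6 → 26
26 = (4,2)_6 → 20
20 = (3,2)_6 → 13
13 = (2,1)_6 → 5
5 = (5)_6 → 25  — 25 already appeared earlier.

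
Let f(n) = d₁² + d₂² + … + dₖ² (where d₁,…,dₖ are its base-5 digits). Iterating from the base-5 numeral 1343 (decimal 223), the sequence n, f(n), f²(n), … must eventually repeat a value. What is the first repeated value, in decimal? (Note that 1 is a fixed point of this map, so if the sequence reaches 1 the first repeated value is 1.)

1

223 = (1,3,4,3)_5 → 1² + 3² + 4² + 3² = 35
35 = (1,2,0)_5 → 1² + 2² + 0² = 5
5 = (1,0)_5 → 1² + 0² = 1  — reached the fixed point 1.
1 → 1, so 1 is the first repeated value.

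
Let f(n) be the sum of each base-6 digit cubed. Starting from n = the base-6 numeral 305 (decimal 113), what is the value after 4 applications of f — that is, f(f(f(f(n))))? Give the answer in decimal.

113 = (3,0,5)_6 → 152
152 = (4,1,2)_6 → 73
73 = (2,0,1)_6 → 9
9 = (1,3)_6 → 28

28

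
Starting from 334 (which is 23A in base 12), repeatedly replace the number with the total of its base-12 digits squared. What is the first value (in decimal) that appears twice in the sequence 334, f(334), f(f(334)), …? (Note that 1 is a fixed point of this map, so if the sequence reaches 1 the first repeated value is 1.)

334 = (2,3,10)_12 → 2² + 3² + 10² = 4 + 9 + 100 = 113
113 = (9,5)_12 → 9² + 5² = 81 + 25 = 106
106 = (8,10)_12 → 8² + 10² = 64 + 100 = 164
164 = (1,1,8)_12 → 1² + 1² + 8² = 1 + 1 + 64 = 66
66 = (5,6)_12 → 5² + 6² = 25 + 36 = 61
61 = (5,1)_12 → 5² + 1² = 25 + 1 = 26
26 = (2,2)_12 → 2² + 2² = 4 + 4 = 8
8 = (8)_12 → 8² = 64
64 = (5,4)_12 → 5² + 4² = 25 + 16 = 41
41 = (3,5)_12 → 3² + 5² = 9 + 25 = 34
34 = (2,10)_12 → 2² + 10² = 4 + 100 = 104
104 = (8,8)_12 → 8² + 8² = 64 + 64 = 128
128 = (10,8)_12 → 10² + 8² = 100 + 64 = 164  — 164 already appeared earlier.

164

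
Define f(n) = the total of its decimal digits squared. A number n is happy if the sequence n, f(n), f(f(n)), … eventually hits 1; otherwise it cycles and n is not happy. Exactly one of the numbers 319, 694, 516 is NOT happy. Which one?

516

319: 319 → 91 → 82 → 68 → 100 → 1  — reaches 1 (happy)
694: 694 → 133 → 19 → 82 → 68 → 100 → 1  — reaches 1 (happy)
516: 516 → 62 → 40 → 16 → 37 → 58 → 89 → 145 → 42 → 20 → 4 → 16  — repeats 16 (not happy)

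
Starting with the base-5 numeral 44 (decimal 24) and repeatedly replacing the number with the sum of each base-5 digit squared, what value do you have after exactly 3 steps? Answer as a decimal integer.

2

24 = (4,4)_5 → 32
32 = (1,1,2)_5 → 6
6 = (1,1)_5 → 2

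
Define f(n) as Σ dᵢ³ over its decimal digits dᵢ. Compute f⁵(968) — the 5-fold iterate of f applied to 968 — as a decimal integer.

371

968 → 9³ + 6³ + 8³ = 729 + 216 + 512 = 1457
1457 → 1³ + 4³ + 5³ + 7³ = 1 + 64 + 125 + 343 = 533
533 → 5³ + 3³ + 3³ = 125 + 27 + 27 = 179
179 → 1³ + 7³ + 9³ = 1 + 343 + 729 = 1073
1073 → 1³ + 0³ + 7³ + 3³ = 1 + 0 + 343 + 27 = 371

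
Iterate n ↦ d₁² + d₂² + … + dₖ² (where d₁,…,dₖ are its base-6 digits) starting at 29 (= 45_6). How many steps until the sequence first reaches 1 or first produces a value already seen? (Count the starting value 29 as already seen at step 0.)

29 = (4,5)_6 → 4² + 5² = 41
41 = (1,0,5)_6 → 1² + 0² + 5² = 26
26 = (4,2)_6 → 4² + 2² = 20
20 = (3,2)_6 → 3² + 2² = 13
13 = (2,1)_6 → 2² + 1² = 5
5 = (5)_6 → 5² = 25
25 = (4,1)_6 → 4² + 1² = 17
17 = (2,5)_6 → 2² + 5² = 29  — 29 repeats.
That took 8 steps.

8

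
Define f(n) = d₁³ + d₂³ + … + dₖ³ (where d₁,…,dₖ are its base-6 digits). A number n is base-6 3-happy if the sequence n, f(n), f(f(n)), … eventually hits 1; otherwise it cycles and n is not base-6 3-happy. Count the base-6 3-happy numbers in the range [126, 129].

2

126: 126 → 54 → 28 → 128 → 62 → 73 → 9 → 28  (repeats 28)
127: 127 → 55 → 29 → 189 → 153 → 92 → 43 → 3 → 27 → 91 → 36 → 1  (reaches 1)
128: 128 → 62 → 73 → 9 → 28 → 128  (repeats 128)
129: 129 → 81 → 36 → 1  (reaches 1)
base-6 3-happy: 127, 129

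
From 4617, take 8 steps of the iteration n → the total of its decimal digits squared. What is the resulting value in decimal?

42

4617 → 4² + 6² + 1² + 7² = 16 + 36 + 1 + 49 = 102
102 → 1² + 0² + 2² = 1 + 0 + 4 = 5
5 → 5² = 25
25 → 2² + 5² = 4 + 25 = 29
29 → 2² + 9² = 4 + 81 = 85
85 → 8² + 5² = 64 + 25 = 89
89 → 8² + 9² = 64 + 81 = 145
145 → 1² + 4² + 5² = 1 + 16 + 25 = 42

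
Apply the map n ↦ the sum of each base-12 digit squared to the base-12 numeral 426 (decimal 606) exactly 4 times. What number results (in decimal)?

606 = (4,2,6)_12 → 4² + 2² + 6² = 56
56 = (4,8)_12 → 4² + 8² = 80
80 = (6,8)_12 → 6² + 8² = 100
100 = (8,4)_12 → 8² + 4² = 80

80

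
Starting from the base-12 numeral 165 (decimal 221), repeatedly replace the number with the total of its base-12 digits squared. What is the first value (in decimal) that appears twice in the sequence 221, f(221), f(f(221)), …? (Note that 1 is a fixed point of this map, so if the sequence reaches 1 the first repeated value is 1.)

29

221 = (1,6,5)_12 → 1² + 6² + 5² = 62
62 = (5,2)_12 → 5² + 2² = 29
29 = (2,5)_12 → 2² + 5² = 29  — 29 already appeared earlier.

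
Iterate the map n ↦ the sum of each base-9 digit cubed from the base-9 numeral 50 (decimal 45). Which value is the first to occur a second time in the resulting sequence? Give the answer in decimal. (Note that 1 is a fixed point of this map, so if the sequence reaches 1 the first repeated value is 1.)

45 = (5,0)_9 → 5³ + 0³ = 125
125 = (1,4,8)_9 → 1³ + 4³ + 8³ = 577
577 = (7,1,1)_9 → 7³ + 1³ + 1³ = 345
345 = (4,2,3)_9 → 4³ + 2³ + 3³ = 99
99 = (1,2,0)_9 → 1³ + 2³ + 0³ = 9
9 = (1,0)_9 → 1³ + 0³ = 1  — reached the fixed point 1.
1 → 1, so 1 is the first repeated value.

1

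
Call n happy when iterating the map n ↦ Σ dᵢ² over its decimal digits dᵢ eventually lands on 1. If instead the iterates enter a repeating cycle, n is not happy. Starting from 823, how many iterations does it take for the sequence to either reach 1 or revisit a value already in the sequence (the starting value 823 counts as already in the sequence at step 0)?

823 → 77
77 → 98
98 → 145
145 → 42
42 → 20
20 → 4
4 → 16
16 → 37
37 → 58
58 → 89
89 → 145  — 145 repeats.
That took 11 steps.

11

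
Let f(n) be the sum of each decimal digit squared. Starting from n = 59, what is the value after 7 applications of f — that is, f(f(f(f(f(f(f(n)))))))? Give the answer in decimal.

59 → 5² + 9² = 106
106 → 1² + 0² + 6² = 37
37 → 3² + 7² = 58
58 → 5² + 8² = 89
89 → 8² + 9² = 145
145 → 1² + 4² + 5² = 42
42 → 4² + 2² = 20

20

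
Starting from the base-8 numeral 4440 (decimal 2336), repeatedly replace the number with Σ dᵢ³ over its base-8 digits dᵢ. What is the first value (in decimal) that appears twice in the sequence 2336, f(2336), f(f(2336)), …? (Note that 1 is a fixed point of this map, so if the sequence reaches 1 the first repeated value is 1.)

432

2336 = (4,4,4,0)_8 → 192
192 = (3,0,0)_8 → 27
27 = (3,3)_8 → 54
54 = (6,6)_8 → 432
432 = (6,6,0)_8 → 432  — 432 already appeared earlier.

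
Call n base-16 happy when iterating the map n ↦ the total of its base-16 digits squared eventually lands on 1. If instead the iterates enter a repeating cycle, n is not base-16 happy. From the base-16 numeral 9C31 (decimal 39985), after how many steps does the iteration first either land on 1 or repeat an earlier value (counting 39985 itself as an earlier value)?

39985 = (9,12,3,1)_16 → 9² + 12² + 3² + 1² = 235
235 = (14,11)_16 → 14² + 11² = 317
317 = (1,3,13)_16 → 1² + 3² + 13² = 179
179 = (11,3)_16 → 11² + 3² = 130
130 = (8,2)_16 → 8² + 2² = 68
68 = (4,4)_16 → 4² + 4² = 32
32 = (2,0)_16 → 2² + 0² = 4
4 = (4)_16 → 4² = 16
16 = (1,0)_16 → 1² + 0² = 1  — reached 1.
That took 9 steps.

9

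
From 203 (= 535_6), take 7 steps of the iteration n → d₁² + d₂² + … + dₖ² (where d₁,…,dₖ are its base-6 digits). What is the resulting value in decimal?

203 = (5,3,5)_6 → 5² + 3² + 5² = 25 + 9 + 25 = 59
59 = (1,3,5)_6 → 1² + 3² + 5² = 1 + 9 + 25 = 35
35 = (5,5)_6 → 5² + 5² = 25 + 25 = 50
50 = (1,2,2)_6 → 1² + 2² + 2² = 1 + 4 + 4 = 9
9 = (1,3)_6 → 1² + 3² = 1 + 9 = 10
10 = (1,4)_6 → 1² + 4² = 1 + 16 = 17
17 = (2,5)_6 → 2² + 5² = 4 + 25 = 29

29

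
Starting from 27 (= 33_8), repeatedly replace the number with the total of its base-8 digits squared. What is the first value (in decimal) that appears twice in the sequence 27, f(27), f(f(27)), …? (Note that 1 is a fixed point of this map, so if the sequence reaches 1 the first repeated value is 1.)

1

27 = (3,3)_8 → 18
18 = (2,2)_8 → 8
8 = (1,0)_8 → 1  — reached the fixed point 1.
1 → 1, so 1 is the first repeated value.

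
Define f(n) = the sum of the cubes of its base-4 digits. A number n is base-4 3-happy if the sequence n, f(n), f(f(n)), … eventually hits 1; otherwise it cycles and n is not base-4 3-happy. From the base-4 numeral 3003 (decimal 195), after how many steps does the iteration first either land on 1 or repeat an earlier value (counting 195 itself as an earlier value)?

195 = (3,0,0,3)_4 → 3³ + 0³ + 0³ + 3³ = 27 + 0 + 0 + 27 = 54
54 = (3,1,2)_4 → 3³ + 1³ + 2³ = 27 + 1 + 8 = 36
36 = (2,1,0)_4 → 2³ + 1³ + 0³ = 8 + 1 + 0 = 9
9 = (2,1)_4 → 2³ + 1³ = 8 + 1 = 9  — 9 repeats.
That took 4 steps.

4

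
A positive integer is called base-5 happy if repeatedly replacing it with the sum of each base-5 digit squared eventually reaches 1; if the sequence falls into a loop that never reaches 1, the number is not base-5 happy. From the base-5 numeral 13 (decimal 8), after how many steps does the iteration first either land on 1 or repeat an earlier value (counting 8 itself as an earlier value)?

8 = (1,3)_5 → 1² + 3² = 10
10 = (2,0)_5 → 2² + 0² = 4
4 = (4)_5 → 4² = 16
16 = (3,1)_5 → 3² + 1² = 10  — 10 repeats.
That took 4 steps.

4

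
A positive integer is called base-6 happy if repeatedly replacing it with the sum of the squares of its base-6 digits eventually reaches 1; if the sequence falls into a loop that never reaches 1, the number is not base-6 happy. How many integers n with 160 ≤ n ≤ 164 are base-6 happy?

1

160: 160 → 36 → 1  — base-6 happy
161: 161 → 45 → 11 → 26 → 20 → 13 → 5 → 25 → 17 → 29 → 41 → 26  — not base-6 happy
162: 162 → 25 → 17 → 29 → 41 → 26 → 20 → 13 → 5 → 25  — not base-6 happy
163: 163 → 26 → 20 → 13 → 5 → 25 → 17 → 29 → 41 → 26  — not base-6 happy
164: 164 → 29 → 41 → 26 → 20 → 13 → 5 → 25 → 17 → 29  — not base-6 happy
base-6 happy: 160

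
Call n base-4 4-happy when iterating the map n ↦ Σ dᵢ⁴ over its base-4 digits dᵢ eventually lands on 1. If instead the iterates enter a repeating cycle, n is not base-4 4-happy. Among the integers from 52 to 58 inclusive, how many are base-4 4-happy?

4

52: 52 → 82 → 18 → 17 → 2 → 16 → 1  (reaches 1)
53: 53 → 83 → 83  (repeats 83)
54: 54 → 98 → 33 → 17 → 2 → 16 → 1  (reaches 1)
55: 55 → 163 → 113 → 83 → 83  (repeats 83)
56: 56 → 97 → 18 → 17 → 2 → 16 → 1  (reaches 1)
57: 57 → 98 → 33 → 17 → 2 → 16 → 1  (reaches 1)
58: 58 → 113 → 83 → 83  (repeats 83)
base-4 4-happy: 52, 54, 56, 57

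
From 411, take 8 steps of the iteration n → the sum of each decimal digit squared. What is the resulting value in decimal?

42

411 → 4² + 1² + 1² = 18
18 → 1² + 8² = 65
65 → 6² + 5² = 61
61 → 6² + 1² = 37
37 → 3² + 7² = 58
58 → 5² + 8² = 89
89 → 8² + 9² = 145
145 → 1² + 4² + 5² = 42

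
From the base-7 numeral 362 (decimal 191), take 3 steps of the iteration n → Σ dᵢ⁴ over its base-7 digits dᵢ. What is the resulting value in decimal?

2593

191 = (3,6,2)_7 → 3⁴ + 6⁴ + 2⁴ = 81 + 1296 + 16 = 1393
1393 = (4,0,3,0)_7 → 4⁴ + 0⁴ + 3⁴ + 0⁴ = 256 + 0 + 81 + 0 = 337
337 = (6,6,1)_7 → 6⁴ + 6⁴ + 1⁴ = 1296 + 1296 + 1 = 2593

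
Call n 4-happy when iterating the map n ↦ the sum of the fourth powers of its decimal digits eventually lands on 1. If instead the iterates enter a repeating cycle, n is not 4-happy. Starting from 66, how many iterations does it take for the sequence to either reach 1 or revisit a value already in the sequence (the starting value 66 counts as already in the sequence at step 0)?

5

66 → 6⁴ + 6⁴ = 1296 + 1296 = 2592
2592 → 2⁴ + 5⁴ + 9⁴ + 2⁴ = 16 + 625 + 6561 + 16 = 7218
7218 → 7⁴ + 2⁴ + 1⁴ + 8⁴ = 2401 + 16 + 1 + 4096 = 6514
6514 → 6⁴ + 5⁴ + 1⁴ + 4⁴ = 1296 + 625 + 1 + 256 = 2178
2178 → 2⁴ + 1⁴ + 7⁴ + 8⁴ = 16 + 1 + 2401 + 4096 = 6514  — 6514 repeats.
That took 5 steps.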